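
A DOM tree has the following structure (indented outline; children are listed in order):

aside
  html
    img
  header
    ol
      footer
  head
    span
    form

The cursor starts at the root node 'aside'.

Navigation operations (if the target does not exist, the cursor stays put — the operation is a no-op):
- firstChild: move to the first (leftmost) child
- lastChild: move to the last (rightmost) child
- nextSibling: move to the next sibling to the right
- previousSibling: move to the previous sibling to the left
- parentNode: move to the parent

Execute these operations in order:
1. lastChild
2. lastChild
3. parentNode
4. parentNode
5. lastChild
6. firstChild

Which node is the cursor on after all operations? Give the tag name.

After 1 (lastChild): head
After 2 (lastChild): form
After 3 (parentNode): head
After 4 (parentNode): aside
After 5 (lastChild): head
After 6 (firstChild): span

Answer: span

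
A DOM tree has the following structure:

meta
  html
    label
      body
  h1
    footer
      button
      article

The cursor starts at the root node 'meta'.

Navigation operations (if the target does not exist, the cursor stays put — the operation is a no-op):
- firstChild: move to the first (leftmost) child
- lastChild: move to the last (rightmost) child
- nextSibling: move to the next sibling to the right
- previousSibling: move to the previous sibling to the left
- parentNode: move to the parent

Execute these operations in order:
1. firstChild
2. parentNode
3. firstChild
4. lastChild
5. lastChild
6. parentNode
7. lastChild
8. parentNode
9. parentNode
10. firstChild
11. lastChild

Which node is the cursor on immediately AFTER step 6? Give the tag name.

After 1 (firstChild): html
After 2 (parentNode): meta
After 3 (firstChild): html
After 4 (lastChild): label
After 5 (lastChild): body
After 6 (parentNode): label

Answer: label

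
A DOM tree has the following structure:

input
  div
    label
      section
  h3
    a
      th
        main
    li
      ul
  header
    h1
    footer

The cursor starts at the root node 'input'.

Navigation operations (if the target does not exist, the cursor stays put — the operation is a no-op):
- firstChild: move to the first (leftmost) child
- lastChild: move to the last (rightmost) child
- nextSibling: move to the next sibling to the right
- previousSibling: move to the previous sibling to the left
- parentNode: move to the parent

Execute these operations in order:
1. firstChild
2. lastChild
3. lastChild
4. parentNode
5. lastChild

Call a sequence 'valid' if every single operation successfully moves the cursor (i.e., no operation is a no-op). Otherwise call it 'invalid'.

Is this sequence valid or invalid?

Answer: valid

Derivation:
After 1 (firstChild): div
After 2 (lastChild): label
After 3 (lastChild): section
After 4 (parentNode): label
After 5 (lastChild): section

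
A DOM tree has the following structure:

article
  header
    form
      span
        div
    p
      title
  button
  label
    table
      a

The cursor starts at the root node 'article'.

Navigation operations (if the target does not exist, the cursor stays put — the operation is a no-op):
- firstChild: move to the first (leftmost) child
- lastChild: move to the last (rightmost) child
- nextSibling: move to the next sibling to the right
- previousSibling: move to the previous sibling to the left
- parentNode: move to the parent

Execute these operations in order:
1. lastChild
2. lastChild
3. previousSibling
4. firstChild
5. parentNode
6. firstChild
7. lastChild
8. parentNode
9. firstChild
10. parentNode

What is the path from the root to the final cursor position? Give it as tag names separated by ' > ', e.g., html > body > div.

Answer: article > label > table

Derivation:
After 1 (lastChild): label
After 2 (lastChild): table
After 3 (previousSibling): table (no-op, stayed)
After 4 (firstChild): a
After 5 (parentNode): table
After 6 (firstChild): a
After 7 (lastChild): a (no-op, stayed)
After 8 (parentNode): table
After 9 (firstChild): a
After 10 (parentNode): table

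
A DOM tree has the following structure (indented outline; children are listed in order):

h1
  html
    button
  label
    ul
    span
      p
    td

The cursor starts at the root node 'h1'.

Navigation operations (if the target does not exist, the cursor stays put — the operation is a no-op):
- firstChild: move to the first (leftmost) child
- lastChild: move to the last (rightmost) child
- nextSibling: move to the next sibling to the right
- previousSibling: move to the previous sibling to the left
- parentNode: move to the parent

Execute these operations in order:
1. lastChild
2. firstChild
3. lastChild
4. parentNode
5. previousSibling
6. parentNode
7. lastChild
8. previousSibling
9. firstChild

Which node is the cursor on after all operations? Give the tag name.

Answer: button

Derivation:
After 1 (lastChild): label
After 2 (firstChild): ul
After 3 (lastChild): ul (no-op, stayed)
After 4 (parentNode): label
After 5 (previousSibling): html
After 6 (parentNode): h1
After 7 (lastChild): label
After 8 (previousSibling): html
After 9 (firstChild): button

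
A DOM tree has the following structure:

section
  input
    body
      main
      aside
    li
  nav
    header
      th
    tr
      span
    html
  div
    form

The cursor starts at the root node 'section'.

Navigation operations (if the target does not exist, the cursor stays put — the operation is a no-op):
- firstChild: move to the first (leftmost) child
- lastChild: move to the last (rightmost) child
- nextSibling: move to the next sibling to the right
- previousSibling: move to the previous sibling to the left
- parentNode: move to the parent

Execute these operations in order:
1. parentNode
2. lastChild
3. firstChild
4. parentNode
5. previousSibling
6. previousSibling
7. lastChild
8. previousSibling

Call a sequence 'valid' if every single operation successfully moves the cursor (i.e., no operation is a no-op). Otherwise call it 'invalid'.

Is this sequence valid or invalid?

After 1 (parentNode): section (no-op, stayed)
After 2 (lastChild): div
After 3 (firstChild): form
After 4 (parentNode): div
After 5 (previousSibling): nav
After 6 (previousSibling): input
After 7 (lastChild): li
After 8 (previousSibling): body

Answer: invalid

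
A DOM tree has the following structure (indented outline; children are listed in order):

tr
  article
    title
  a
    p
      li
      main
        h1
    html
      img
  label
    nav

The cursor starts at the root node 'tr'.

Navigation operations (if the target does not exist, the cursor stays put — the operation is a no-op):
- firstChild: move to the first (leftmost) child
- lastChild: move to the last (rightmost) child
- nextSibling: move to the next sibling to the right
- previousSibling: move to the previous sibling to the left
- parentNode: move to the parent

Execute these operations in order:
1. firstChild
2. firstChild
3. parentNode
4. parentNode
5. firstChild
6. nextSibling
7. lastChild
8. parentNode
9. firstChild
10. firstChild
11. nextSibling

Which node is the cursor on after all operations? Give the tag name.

Answer: main

Derivation:
After 1 (firstChild): article
After 2 (firstChild): title
After 3 (parentNode): article
After 4 (parentNode): tr
After 5 (firstChild): article
After 6 (nextSibling): a
After 7 (lastChild): html
After 8 (parentNode): a
After 9 (firstChild): p
After 10 (firstChild): li
After 11 (nextSibling): main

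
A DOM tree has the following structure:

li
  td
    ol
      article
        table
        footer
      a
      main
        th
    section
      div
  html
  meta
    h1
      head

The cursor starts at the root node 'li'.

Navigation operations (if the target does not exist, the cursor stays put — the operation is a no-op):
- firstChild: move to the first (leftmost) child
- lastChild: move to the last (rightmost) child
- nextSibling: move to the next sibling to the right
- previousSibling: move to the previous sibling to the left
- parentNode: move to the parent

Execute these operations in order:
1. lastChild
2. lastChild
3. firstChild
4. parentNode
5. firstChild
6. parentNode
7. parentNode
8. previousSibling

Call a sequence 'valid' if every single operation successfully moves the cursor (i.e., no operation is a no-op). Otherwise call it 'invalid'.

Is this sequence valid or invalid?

After 1 (lastChild): meta
After 2 (lastChild): h1
After 3 (firstChild): head
After 4 (parentNode): h1
After 5 (firstChild): head
After 6 (parentNode): h1
After 7 (parentNode): meta
After 8 (previousSibling): html

Answer: valid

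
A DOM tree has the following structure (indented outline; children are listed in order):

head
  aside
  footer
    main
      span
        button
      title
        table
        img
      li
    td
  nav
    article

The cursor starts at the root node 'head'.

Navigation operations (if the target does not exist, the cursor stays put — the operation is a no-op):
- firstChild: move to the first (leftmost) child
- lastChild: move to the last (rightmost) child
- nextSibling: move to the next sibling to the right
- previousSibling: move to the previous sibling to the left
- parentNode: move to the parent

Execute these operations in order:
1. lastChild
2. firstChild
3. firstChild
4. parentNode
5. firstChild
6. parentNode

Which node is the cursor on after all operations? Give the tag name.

After 1 (lastChild): nav
After 2 (firstChild): article
After 3 (firstChild): article (no-op, stayed)
After 4 (parentNode): nav
After 5 (firstChild): article
After 6 (parentNode): nav

Answer: nav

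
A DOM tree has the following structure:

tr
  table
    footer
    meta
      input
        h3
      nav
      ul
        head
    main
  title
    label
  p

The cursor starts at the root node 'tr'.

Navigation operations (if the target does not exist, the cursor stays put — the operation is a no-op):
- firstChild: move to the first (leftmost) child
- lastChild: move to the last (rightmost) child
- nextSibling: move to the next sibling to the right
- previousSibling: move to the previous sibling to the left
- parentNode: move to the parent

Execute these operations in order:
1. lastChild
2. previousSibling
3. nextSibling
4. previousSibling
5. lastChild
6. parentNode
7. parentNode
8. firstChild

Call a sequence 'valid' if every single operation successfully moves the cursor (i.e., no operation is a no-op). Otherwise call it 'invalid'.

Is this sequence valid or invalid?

After 1 (lastChild): p
After 2 (previousSibling): title
After 3 (nextSibling): p
After 4 (previousSibling): title
After 5 (lastChild): label
After 6 (parentNode): title
After 7 (parentNode): tr
After 8 (firstChild): table

Answer: valid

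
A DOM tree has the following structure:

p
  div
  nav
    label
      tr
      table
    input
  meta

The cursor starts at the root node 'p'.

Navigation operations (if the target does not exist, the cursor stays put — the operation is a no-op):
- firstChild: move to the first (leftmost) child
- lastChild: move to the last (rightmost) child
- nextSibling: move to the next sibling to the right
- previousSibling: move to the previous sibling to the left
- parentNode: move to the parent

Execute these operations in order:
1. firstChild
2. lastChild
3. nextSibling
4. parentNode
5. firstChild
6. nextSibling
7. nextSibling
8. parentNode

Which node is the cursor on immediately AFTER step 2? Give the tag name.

Answer: div

Derivation:
After 1 (firstChild): div
After 2 (lastChild): div (no-op, stayed)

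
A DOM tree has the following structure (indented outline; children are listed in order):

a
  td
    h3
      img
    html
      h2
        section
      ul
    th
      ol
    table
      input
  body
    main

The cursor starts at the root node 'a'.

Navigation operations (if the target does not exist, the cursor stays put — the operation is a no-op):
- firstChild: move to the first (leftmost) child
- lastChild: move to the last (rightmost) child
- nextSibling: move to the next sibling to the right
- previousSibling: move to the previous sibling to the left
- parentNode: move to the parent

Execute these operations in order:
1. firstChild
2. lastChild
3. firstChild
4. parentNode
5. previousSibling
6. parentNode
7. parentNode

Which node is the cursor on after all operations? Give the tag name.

Answer: a

Derivation:
After 1 (firstChild): td
After 2 (lastChild): table
After 3 (firstChild): input
After 4 (parentNode): table
After 5 (previousSibling): th
After 6 (parentNode): td
After 7 (parentNode): a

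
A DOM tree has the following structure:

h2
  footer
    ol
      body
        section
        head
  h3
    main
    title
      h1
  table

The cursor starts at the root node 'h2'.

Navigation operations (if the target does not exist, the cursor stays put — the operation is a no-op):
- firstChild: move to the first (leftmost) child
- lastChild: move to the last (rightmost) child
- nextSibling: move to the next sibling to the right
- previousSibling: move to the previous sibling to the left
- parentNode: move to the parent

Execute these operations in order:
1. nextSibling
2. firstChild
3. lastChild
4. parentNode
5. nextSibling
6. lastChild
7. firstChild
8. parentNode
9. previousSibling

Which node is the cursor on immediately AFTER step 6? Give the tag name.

After 1 (nextSibling): h2 (no-op, stayed)
After 2 (firstChild): footer
After 3 (lastChild): ol
After 4 (parentNode): footer
After 5 (nextSibling): h3
After 6 (lastChild): title

Answer: title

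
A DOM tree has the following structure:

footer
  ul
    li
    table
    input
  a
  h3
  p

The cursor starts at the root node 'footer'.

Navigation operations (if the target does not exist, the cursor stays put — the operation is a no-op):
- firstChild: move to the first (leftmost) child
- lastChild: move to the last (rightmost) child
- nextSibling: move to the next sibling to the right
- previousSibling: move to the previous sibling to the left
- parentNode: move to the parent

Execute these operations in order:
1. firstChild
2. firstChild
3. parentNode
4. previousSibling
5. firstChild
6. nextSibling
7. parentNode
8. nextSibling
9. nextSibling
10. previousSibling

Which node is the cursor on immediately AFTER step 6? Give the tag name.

Answer: table

Derivation:
After 1 (firstChild): ul
After 2 (firstChild): li
After 3 (parentNode): ul
After 4 (previousSibling): ul (no-op, stayed)
After 5 (firstChild): li
After 6 (nextSibling): table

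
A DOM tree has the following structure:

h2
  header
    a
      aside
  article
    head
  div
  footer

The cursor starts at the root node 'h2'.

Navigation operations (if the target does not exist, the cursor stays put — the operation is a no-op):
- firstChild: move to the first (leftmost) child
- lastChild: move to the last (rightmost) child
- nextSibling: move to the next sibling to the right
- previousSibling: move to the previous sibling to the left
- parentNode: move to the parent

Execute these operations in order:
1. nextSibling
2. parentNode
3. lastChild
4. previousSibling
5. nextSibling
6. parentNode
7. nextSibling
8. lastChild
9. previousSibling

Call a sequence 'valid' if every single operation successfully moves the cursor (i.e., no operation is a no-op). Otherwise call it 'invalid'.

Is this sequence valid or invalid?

After 1 (nextSibling): h2 (no-op, stayed)
After 2 (parentNode): h2 (no-op, stayed)
After 3 (lastChild): footer
After 4 (previousSibling): div
After 5 (nextSibling): footer
After 6 (parentNode): h2
After 7 (nextSibling): h2 (no-op, stayed)
After 8 (lastChild): footer
After 9 (previousSibling): div

Answer: invalid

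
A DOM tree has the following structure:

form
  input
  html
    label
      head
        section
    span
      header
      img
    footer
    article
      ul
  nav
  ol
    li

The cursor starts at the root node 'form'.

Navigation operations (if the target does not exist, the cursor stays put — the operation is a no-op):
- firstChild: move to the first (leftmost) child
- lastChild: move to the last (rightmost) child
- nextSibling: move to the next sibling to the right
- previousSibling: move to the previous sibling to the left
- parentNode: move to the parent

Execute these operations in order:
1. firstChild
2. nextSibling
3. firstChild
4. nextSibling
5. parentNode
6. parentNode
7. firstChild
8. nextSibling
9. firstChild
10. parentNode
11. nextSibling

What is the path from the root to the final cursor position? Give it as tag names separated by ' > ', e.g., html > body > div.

After 1 (firstChild): input
After 2 (nextSibling): html
After 3 (firstChild): label
After 4 (nextSibling): span
After 5 (parentNode): html
After 6 (parentNode): form
After 7 (firstChild): input
After 8 (nextSibling): html
After 9 (firstChild): label
After 10 (parentNode): html
After 11 (nextSibling): nav

Answer: form > nav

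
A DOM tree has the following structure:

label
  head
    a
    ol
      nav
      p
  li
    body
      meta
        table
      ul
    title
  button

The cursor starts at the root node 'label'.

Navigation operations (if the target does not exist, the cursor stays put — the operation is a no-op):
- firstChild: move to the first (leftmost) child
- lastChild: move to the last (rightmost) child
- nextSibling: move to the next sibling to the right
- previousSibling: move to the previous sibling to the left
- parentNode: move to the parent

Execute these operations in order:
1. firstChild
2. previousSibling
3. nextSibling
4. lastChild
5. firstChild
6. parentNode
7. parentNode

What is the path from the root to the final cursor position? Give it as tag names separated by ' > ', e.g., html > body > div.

Answer: label

Derivation:
After 1 (firstChild): head
After 2 (previousSibling): head (no-op, stayed)
After 3 (nextSibling): li
After 4 (lastChild): title
After 5 (firstChild): title (no-op, stayed)
After 6 (parentNode): li
After 7 (parentNode): label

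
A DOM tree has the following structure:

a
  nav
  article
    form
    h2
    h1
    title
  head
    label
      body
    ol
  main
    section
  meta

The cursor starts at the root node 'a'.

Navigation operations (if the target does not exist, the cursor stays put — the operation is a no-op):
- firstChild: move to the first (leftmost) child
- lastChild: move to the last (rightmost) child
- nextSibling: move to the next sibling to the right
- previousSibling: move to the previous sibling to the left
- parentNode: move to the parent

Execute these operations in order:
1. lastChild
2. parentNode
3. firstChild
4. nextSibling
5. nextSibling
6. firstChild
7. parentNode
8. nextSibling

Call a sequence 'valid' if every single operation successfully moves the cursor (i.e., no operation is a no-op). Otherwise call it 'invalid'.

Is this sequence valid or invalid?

After 1 (lastChild): meta
After 2 (parentNode): a
After 3 (firstChild): nav
After 4 (nextSibling): article
After 5 (nextSibling): head
After 6 (firstChild): label
After 7 (parentNode): head
After 8 (nextSibling): main

Answer: valid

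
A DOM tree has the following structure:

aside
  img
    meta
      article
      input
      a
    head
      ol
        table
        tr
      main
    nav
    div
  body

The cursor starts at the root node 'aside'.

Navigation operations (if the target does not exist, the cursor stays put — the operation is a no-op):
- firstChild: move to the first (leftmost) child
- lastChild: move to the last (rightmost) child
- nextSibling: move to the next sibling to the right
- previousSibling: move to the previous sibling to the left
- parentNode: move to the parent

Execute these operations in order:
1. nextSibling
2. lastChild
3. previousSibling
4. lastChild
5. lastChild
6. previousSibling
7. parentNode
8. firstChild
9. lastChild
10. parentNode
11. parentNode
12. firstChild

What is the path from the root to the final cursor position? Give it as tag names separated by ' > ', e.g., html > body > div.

After 1 (nextSibling): aside (no-op, stayed)
After 2 (lastChild): body
After 3 (previousSibling): img
After 4 (lastChild): div
After 5 (lastChild): div (no-op, stayed)
After 6 (previousSibling): nav
After 7 (parentNode): img
After 8 (firstChild): meta
After 9 (lastChild): a
After 10 (parentNode): meta
After 11 (parentNode): img
After 12 (firstChild): meta

Answer: aside > img > meta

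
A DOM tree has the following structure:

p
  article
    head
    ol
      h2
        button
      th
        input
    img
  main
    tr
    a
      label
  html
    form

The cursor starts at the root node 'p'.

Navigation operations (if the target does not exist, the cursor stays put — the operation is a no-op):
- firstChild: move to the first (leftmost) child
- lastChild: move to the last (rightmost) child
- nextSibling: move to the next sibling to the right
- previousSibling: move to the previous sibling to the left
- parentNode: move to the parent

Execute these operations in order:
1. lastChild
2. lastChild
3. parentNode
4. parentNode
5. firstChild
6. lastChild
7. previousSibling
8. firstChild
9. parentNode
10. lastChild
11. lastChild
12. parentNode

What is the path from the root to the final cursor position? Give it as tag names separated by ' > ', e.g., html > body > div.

After 1 (lastChild): html
After 2 (lastChild): form
After 3 (parentNode): html
After 4 (parentNode): p
After 5 (firstChild): article
After 6 (lastChild): img
After 7 (previousSibling): ol
After 8 (firstChild): h2
After 9 (parentNode): ol
After 10 (lastChild): th
After 11 (lastChild): input
After 12 (parentNode): th

Answer: p > article > ol > th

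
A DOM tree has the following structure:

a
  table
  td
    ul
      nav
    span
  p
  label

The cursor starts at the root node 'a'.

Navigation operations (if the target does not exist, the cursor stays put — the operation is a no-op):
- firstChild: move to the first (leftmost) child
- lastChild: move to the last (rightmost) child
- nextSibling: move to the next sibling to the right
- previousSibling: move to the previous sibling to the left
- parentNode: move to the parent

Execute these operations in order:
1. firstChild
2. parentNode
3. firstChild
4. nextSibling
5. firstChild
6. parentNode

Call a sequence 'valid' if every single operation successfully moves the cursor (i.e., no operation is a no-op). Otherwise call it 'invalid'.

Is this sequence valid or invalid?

Answer: valid

Derivation:
After 1 (firstChild): table
After 2 (parentNode): a
After 3 (firstChild): table
After 4 (nextSibling): td
After 5 (firstChild): ul
After 6 (parentNode): td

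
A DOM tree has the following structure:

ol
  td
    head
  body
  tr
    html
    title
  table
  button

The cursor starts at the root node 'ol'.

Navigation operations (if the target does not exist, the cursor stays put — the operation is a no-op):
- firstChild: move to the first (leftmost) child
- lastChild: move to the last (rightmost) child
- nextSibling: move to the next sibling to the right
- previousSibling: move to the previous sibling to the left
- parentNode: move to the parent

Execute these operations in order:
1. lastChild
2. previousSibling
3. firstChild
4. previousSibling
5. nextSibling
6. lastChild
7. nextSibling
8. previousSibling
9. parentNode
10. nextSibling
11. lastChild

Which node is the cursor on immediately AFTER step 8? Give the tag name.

After 1 (lastChild): button
After 2 (previousSibling): table
After 3 (firstChild): table (no-op, stayed)
After 4 (previousSibling): tr
After 5 (nextSibling): table
After 6 (lastChild): table (no-op, stayed)
After 7 (nextSibling): button
After 8 (previousSibling): table

Answer: table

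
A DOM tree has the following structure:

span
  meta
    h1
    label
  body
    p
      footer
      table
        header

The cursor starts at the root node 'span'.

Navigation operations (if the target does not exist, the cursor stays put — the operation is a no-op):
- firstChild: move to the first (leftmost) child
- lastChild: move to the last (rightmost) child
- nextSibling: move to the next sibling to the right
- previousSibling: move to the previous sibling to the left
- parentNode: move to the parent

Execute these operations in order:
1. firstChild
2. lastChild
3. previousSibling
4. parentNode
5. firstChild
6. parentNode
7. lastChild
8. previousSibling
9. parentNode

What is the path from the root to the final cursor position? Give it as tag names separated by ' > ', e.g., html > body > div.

After 1 (firstChild): meta
After 2 (lastChild): label
After 3 (previousSibling): h1
After 4 (parentNode): meta
After 5 (firstChild): h1
After 6 (parentNode): meta
After 7 (lastChild): label
After 8 (previousSibling): h1
After 9 (parentNode): meta

Answer: span > meta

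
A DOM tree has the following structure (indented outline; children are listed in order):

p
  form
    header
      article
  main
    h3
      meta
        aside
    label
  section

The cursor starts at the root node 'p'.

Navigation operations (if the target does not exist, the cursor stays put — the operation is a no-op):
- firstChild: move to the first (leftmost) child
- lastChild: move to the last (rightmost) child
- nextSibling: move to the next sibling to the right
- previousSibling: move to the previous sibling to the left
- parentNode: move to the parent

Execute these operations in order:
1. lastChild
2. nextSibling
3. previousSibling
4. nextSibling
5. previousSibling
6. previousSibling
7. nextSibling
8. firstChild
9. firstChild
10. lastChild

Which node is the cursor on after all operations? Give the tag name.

Answer: aside

Derivation:
After 1 (lastChild): section
After 2 (nextSibling): section (no-op, stayed)
After 3 (previousSibling): main
After 4 (nextSibling): section
After 5 (previousSibling): main
After 6 (previousSibling): form
After 7 (nextSibling): main
After 8 (firstChild): h3
After 9 (firstChild): meta
After 10 (lastChild): aside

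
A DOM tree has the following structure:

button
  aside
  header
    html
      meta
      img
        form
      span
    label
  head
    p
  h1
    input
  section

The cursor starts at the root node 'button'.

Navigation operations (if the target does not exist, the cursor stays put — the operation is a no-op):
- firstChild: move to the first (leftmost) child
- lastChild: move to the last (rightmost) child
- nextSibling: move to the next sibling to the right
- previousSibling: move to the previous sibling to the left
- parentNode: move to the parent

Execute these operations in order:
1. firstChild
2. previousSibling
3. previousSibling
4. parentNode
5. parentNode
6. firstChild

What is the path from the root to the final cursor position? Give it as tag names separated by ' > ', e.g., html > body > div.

Answer: button > aside

Derivation:
After 1 (firstChild): aside
After 2 (previousSibling): aside (no-op, stayed)
After 3 (previousSibling): aside (no-op, stayed)
After 4 (parentNode): button
After 5 (parentNode): button (no-op, stayed)
After 6 (firstChild): aside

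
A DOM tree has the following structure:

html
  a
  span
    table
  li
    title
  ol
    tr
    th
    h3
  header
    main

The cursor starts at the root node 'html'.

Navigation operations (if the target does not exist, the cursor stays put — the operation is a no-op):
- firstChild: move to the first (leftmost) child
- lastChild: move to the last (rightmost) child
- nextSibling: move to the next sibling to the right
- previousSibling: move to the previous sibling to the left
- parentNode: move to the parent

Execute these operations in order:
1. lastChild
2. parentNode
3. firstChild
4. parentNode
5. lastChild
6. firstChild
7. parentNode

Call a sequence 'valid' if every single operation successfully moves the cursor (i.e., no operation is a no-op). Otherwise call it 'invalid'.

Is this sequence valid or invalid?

After 1 (lastChild): header
After 2 (parentNode): html
After 3 (firstChild): a
After 4 (parentNode): html
After 5 (lastChild): header
After 6 (firstChild): main
After 7 (parentNode): header

Answer: valid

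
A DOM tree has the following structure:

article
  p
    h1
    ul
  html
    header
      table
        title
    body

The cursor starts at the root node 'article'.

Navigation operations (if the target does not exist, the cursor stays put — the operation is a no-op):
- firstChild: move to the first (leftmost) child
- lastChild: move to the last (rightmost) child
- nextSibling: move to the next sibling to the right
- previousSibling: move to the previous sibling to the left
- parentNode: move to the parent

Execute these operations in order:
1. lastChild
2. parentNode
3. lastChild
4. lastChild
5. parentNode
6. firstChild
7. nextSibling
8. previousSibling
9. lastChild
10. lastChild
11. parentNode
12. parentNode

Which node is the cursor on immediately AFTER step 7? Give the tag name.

After 1 (lastChild): html
After 2 (parentNode): article
After 3 (lastChild): html
After 4 (lastChild): body
After 5 (parentNode): html
After 6 (firstChild): header
After 7 (nextSibling): body

Answer: body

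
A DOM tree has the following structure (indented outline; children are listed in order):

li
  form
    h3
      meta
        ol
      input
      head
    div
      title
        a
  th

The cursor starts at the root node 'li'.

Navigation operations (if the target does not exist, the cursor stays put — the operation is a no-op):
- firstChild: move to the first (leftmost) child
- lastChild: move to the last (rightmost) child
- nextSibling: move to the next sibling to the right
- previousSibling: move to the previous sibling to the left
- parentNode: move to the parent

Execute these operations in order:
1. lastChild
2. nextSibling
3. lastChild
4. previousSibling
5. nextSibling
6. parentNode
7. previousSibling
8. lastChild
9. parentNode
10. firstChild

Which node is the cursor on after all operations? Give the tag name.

After 1 (lastChild): th
After 2 (nextSibling): th (no-op, stayed)
After 3 (lastChild): th (no-op, stayed)
After 4 (previousSibling): form
After 5 (nextSibling): th
After 6 (parentNode): li
After 7 (previousSibling): li (no-op, stayed)
After 8 (lastChild): th
After 9 (parentNode): li
After 10 (firstChild): form

Answer: form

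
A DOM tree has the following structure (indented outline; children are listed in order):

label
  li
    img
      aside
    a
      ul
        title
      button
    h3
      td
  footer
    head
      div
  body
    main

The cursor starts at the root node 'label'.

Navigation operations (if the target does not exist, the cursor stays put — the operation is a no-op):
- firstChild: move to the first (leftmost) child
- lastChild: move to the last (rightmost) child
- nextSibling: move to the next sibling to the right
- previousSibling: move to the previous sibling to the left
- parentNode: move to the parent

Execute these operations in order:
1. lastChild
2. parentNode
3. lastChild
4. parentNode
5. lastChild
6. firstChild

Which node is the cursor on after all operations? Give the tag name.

Answer: main

Derivation:
After 1 (lastChild): body
After 2 (parentNode): label
After 3 (lastChild): body
After 4 (parentNode): label
After 5 (lastChild): body
After 6 (firstChild): main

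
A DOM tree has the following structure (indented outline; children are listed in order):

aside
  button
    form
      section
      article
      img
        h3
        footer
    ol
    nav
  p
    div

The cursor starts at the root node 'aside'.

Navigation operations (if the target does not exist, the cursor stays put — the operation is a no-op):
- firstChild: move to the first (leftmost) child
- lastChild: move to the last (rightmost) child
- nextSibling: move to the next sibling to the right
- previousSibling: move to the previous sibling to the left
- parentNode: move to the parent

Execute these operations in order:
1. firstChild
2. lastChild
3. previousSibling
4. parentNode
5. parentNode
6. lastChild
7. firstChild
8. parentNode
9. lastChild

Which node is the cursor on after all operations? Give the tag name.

Answer: div

Derivation:
After 1 (firstChild): button
After 2 (lastChild): nav
After 3 (previousSibling): ol
After 4 (parentNode): button
After 5 (parentNode): aside
After 6 (lastChild): p
After 7 (firstChild): div
After 8 (parentNode): p
After 9 (lastChild): div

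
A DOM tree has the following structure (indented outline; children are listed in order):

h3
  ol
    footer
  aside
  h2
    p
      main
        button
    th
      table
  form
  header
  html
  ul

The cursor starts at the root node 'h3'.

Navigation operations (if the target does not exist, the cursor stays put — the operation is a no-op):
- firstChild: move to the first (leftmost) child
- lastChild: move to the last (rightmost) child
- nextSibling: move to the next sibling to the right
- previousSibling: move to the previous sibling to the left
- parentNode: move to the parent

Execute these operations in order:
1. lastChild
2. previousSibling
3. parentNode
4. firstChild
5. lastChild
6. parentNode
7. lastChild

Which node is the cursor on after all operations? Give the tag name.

After 1 (lastChild): ul
After 2 (previousSibling): html
After 3 (parentNode): h3
After 4 (firstChild): ol
After 5 (lastChild): footer
After 6 (parentNode): ol
After 7 (lastChild): footer

Answer: footer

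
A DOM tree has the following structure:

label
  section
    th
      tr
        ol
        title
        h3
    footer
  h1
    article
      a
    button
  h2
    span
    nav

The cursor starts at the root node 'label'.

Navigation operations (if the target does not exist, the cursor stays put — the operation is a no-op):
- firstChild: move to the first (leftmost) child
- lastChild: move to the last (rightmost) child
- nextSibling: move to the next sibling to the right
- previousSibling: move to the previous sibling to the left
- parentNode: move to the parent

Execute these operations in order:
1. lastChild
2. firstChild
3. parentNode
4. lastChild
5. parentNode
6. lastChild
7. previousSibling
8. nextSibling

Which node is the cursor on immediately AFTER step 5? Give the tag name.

After 1 (lastChild): h2
After 2 (firstChild): span
After 3 (parentNode): h2
After 4 (lastChild): nav
After 5 (parentNode): h2

Answer: h2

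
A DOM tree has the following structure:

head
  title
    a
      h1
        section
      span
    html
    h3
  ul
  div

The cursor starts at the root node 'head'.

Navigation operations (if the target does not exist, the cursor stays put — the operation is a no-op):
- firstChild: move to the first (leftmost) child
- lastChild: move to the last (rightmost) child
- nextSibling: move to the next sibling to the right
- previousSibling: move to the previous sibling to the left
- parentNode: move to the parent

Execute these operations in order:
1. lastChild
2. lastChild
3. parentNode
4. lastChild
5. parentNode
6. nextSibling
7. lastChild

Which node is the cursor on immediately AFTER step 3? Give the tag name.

Answer: head

Derivation:
After 1 (lastChild): div
After 2 (lastChild): div (no-op, stayed)
After 3 (parentNode): head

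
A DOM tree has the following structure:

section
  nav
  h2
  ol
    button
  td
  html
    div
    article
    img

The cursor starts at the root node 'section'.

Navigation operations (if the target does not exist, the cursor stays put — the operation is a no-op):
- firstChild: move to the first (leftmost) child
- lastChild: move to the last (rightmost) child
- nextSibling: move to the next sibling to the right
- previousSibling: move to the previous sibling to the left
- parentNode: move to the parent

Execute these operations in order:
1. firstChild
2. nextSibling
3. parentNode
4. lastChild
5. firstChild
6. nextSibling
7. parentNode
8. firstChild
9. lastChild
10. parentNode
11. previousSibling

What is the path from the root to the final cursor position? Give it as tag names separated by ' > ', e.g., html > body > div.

Answer: section > td

Derivation:
After 1 (firstChild): nav
After 2 (nextSibling): h2
After 3 (parentNode): section
After 4 (lastChild): html
After 5 (firstChild): div
After 6 (nextSibling): article
After 7 (parentNode): html
After 8 (firstChild): div
After 9 (lastChild): div (no-op, stayed)
After 10 (parentNode): html
After 11 (previousSibling): td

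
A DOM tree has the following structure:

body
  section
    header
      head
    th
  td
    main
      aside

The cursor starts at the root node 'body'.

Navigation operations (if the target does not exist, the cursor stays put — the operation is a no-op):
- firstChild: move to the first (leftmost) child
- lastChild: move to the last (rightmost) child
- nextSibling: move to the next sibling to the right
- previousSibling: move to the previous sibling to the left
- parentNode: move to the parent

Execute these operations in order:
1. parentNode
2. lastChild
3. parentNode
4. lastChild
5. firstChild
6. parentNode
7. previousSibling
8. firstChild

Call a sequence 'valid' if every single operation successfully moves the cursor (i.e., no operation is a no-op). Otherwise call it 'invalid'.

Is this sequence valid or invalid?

Answer: invalid

Derivation:
After 1 (parentNode): body (no-op, stayed)
After 2 (lastChild): td
After 3 (parentNode): body
After 4 (lastChild): td
After 5 (firstChild): main
After 6 (parentNode): td
After 7 (previousSibling): section
After 8 (firstChild): header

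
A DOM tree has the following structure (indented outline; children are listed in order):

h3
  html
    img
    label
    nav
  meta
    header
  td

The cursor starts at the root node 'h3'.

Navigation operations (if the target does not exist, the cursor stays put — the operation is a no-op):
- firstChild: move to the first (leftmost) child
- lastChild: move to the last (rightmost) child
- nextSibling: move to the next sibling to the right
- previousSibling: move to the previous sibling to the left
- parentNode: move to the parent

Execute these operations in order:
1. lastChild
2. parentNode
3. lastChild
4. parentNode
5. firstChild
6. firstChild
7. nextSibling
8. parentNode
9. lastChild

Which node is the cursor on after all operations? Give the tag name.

Answer: nav

Derivation:
After 1 (lastChild): td
After 2 (parentNode): h3
After 3 (lastChild): td
After 4 (parentNode): h3
After 5 (firstChild): html
After 6 (firstChild): img
After 7 (nextSibling): label
After 8 (parentNode): html
After 9 (lastChild): nav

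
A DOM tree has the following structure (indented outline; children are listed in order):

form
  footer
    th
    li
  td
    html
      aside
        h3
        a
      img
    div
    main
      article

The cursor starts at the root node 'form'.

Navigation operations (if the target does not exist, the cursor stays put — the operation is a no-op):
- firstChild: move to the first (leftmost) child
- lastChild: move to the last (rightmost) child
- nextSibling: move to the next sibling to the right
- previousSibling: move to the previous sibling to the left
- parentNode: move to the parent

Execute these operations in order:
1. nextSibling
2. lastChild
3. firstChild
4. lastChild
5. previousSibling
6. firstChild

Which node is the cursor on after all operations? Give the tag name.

Answer: h3

Derivation:
After 1 (nextSibling): form (no-op, stayed)
After 2 (lastChild): td
After 3 (firstChild): html
After 4 (lastChild): img
After 5 (previousSibling): aside
After 6 (firstChild): h3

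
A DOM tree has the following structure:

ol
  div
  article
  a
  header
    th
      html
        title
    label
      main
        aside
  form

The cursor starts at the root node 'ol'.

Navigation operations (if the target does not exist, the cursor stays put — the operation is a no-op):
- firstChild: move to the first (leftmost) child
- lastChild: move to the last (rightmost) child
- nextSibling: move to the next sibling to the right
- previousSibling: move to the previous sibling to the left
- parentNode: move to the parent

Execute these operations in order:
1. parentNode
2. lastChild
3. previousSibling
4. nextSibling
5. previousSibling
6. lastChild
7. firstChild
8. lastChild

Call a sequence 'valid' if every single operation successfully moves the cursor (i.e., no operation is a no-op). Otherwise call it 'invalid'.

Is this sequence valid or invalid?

After 1 (parentNode): ol (no-op, stayed)
After 2 (lastChild): form
After 3 (previousSibling): header
After 4 (nextSibling): form
After 5 (previousSibling): header
After 6 (lastChild): label
After 7 (firstChild): main
After 8 (lastChild): aside

Answer: invalid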